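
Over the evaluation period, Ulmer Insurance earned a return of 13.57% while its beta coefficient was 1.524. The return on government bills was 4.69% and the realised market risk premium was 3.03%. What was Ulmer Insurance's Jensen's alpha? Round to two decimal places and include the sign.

CAPM benchmark = R_f + β(R_m − R_f) = 4.69% + 1.524 × 3.03% = 9.30772%
α = actual − benchmark = 13.57% − 9.30772% = +4.26%

+4.26%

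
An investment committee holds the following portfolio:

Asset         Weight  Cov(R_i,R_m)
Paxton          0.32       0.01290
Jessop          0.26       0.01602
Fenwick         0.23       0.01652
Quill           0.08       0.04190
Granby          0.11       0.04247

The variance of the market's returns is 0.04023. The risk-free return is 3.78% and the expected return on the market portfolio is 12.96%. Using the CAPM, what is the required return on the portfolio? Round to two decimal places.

β_Paxton = 0.01290 / 0.04023 = 0.3207
β_Jessop = 0.01602 / 0.04023 = 0.3982
β_Fenwick = 0.01652 / 0.04023 = 0.4106
β_Quill = 0.04190 / 0.04023 = 1.0415
β_Granby = 0.04247 / 0.04023 = 1.0557
β_P = Σ w_i β_i = 0.32×0.3207 + 0.26×0.3982 + 0.23×0.4106 + 0.08×1.0415 + 0.11×1.0557 = 0.5000
MRP = 12.96% − 3.78% = 9.18%
E(R_P) = R_f + β_P × MRP = 3.78% + 0.5000 × 9.18% = 8.37%

8.37%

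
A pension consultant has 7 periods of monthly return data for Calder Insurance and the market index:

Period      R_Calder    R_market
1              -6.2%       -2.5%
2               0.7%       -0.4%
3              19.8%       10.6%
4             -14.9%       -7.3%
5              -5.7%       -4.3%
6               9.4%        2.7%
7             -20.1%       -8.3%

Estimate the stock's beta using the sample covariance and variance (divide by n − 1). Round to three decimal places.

Mean R_i = (-6.2 + 0.7 + 19.8 − 14.9 − 5.7 + 9.4 − 20.1) / 7 = -2.4286%
Mean R_m = (-2.5 − 0.4 + 10.6 − 7.3 − 4.3 + 2.7 − 8.3) / 7 = -1.3571%
Σ(R_i − R̄_i)(R_m − R̄_m) = 527.5186  ⇒  Cov = 527.5186 / 6 = 87.9198
Σ(R_m − R̄_m)² = 253.8371  ⇒  Var(R_m) = 253.8371 / 6 = 42.3062
β = Cov / Var(R_m) = 87.9198 / 42.3062 = 2.0782

2.078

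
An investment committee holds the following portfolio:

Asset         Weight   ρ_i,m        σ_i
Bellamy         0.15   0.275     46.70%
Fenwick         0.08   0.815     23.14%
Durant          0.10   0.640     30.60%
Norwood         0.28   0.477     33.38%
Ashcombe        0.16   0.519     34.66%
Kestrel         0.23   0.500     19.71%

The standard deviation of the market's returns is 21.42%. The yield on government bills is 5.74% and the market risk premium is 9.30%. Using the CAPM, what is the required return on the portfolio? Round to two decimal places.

β_Bellamy = 0.275 × 46.70% / 21.42% = 0.5996
β_Fenwick = 0.815 × 23.14% / 21.42% = 0.8804
β_Durant = 0.640 × 30.60% / 21.42% = 0.9143
β_Norwood = 0.477 × 33.38% / 21.42% = 0.7433
β_Ashcombe = 0.519 × 34.66% / 21.42% = 0.8398
β_Kestrel = 0.500 × 19.71% / 21.42% = 0.4601
β_P = Σ w_i β_i = 0.15×0.5996 + 0.08×0.8804 + 0.10×0.9143 + 0.28×0.7433 + 0.16×0.8398 + 0.23×0.4601 = 0.7001
E(R_P) = R_f + β_P × MRP = 5.74% + 0.7001 × 9.30% = 12.25%

12.25%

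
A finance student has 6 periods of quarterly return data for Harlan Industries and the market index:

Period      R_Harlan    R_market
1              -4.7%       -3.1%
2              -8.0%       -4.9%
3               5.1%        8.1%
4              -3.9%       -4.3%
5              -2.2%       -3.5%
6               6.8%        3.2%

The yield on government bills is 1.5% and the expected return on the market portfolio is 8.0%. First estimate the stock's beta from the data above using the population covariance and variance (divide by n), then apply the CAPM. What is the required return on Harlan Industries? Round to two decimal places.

Mean R_i = (-4.7 − 8.0 + 5.1 − 3.9 − 2.2 + 6.8) / 6 = -1.1500%
Mean R_m = (-3.1 − 4.9 + 8.1 − 4.3 − 3.5 + 3.2) / 6 = -0.7500%
Σ(R_i − R̄_i)(R_m − R̄_m) = 136.1350  ⇒  Cov = 136.1350 / 6 = 22.6892
Σ(R_m − R̄_m)² = 136.8350  ⇒  Var(R_m) = 136.8350 / 6 = 22.8058
β = Cov / Var(R_m) = 22.6892 / 22.8058 = 0.9949
MRP = 8.0% − 1.5% = 6.50%
E(R) = R_f + β × MRP = 1.5% + 0.9949 × 6.5% = 7.97%

7.97%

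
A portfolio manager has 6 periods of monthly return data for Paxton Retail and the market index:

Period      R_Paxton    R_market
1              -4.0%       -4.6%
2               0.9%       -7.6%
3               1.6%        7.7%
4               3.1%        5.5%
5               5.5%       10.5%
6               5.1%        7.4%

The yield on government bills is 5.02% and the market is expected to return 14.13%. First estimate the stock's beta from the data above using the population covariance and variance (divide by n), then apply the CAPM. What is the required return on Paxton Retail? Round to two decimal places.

8.28%

Mean R_i = (-4.0 + 0.9 + 1.6 + 3.1 + 5.5 + 5.1) / 6 = 2.0333%
Mean R_m = (-4.6 − 7.6 + 7.7 + 5.5 + 10.5 + 7.4) / 6 = 3.1500%
Σ(R_i − R̄_i)(R_m − R̄_m) = 97.9900  ⇒  Cov = 97.9900 / 6 = 16.3317
Σ(R_m − R̄_m)² = 273.9350  ⇒  Var(R_m) = 273.9350 / 6 = 45.6558
β = Cov / Var(R_m) = 16.3317 / 45.6558 = 0.3577
MRP = 14.13% − 5.02% = 9.11%
E(R) = R_f + β × MRP = 5.02% + 0.3577 × 9.11% = 8.28%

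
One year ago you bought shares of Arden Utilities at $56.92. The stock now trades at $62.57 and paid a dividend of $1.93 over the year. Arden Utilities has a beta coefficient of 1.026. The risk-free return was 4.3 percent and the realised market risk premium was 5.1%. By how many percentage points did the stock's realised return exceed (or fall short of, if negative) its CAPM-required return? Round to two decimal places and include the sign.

+3.78%

Realised HPR = (P1 + D1 − P0) / P0 = (62.57 + 1.93 − 56.92) / 56.92 = 7.58 / 56.92 = 13.3169%
CAPM required = R_f + β·MRP = 4.3% + 1.026 × 5.1% = 9.5326%
α = realised − required = 13.3169% − 9.5326% = +3.78%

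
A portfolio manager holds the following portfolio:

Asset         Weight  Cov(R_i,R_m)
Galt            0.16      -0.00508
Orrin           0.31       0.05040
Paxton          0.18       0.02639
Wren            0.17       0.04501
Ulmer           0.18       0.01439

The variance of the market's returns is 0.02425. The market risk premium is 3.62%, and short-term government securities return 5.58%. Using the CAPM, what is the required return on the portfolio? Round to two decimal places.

10.03%

β_Galt = -0.00508 / 0.02425 = -0.2095
β_Orrin = 0.05040 / 0.02425 = 2.0784
β_Paxton = 0.02639 / 0.02425 = 1.0882
β_Wren = 0.04501 / 0.02425 = 1.8561
β_Ulmer = 0.01439 / 0.02425 = 0.5934
β_P = Σ w_i β_i = 0.16×-0.2095 + 0.31×2.0784 + 0.18×1.0882 + 0.17×1.8561 + 0.18×0.5934 = 1.2290
E(R_P) = R_f + β_P × MRP = 5.58% + 1.2290 × 3.62% = 10.03%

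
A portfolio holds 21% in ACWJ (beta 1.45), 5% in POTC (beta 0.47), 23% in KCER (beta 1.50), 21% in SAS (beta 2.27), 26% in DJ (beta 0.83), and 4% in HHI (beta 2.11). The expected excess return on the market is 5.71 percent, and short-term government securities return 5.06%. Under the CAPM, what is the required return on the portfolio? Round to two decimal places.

β_P = Σ w_i β_i = 0.21×1.45 + 0.05×0.47 + 0.23×1.50 + 0.21×2.27 + 0.26×0.83 + 0.04×2.11 = 1.4499
E(R_P) = R_f + β_P × MRP = 5.06% + 1.4499 × 5.71% = 13.34%

13.34%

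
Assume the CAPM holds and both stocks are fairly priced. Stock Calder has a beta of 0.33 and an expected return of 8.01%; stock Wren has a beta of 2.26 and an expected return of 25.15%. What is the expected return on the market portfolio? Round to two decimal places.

Both satisfy E(R) = R_f + β·MRP, so the slope of the SML is
MRP = (25.15% − 8.01%) / (2.26 − 0.33) = 17.14% / 1.93 = 8.8808%
R_f = E(R_Calder) − β_Calder·MRP = 8.01% − 0.33 × 8.8808% = 5.0793%
E(R_m) = R_f + MRP = 5.0793% + 8.8808% = 13.96%

13.96%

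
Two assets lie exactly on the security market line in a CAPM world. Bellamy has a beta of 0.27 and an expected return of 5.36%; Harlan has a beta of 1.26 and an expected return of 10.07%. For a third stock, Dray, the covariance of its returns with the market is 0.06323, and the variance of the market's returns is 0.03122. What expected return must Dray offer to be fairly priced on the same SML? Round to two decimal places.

13.71%

MRP = (10.07% − 5.36%) / (1.26 − 0.27) = 4.7576%
R_f = 5.36% − 0.27 × 4.7576% = 4.0754%
β_Dray = Cov / Var(R_m) = 0.06323 / 0.03122 = 2.0253
E(R_Dray) = R_f + β × MRP = 4.0754% + 2.0253 × 4.7576% = 13.71%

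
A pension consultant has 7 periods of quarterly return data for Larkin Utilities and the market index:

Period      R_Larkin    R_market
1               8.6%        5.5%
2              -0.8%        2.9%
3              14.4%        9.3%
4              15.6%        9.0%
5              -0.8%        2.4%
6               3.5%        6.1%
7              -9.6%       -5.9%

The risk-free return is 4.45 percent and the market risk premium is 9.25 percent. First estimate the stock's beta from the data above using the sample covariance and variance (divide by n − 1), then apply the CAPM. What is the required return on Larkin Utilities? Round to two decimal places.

19.71%

Mean R_i = (8.6 − 0.8 + 14.4 + 15.6 − 0.8 + 3.5 − 9.6) / 7 = 4.4143%
Mean R_m = (5.5 + 2.9 + 9.3 + 9.0 + 2.4 + 6.1 − 5.9) / 7 = 4.1857%
Σ(R_i − R̄_i)(R_m − R̄_m) = 266.0314  ⇒  Cov = 266.0314 / 6 = 44.3386
Σ(R_m − R̄_m)² = 161.2886  ⇒  Var(R_m) = 161.2886 / 6 = 26.8814
β = Cov / Var(R_m) = 44.3386 / 26.8814 = 1.6494
E(R) = R_f + β × MRP = 4.45% + 1.6494 × 9.25% = 19.71%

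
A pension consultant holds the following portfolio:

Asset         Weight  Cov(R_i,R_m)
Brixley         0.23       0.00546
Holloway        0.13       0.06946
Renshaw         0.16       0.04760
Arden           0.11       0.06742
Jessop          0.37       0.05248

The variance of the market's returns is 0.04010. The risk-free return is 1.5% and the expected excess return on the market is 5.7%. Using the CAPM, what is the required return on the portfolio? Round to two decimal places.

β_Brixley = 0.00546 / 0.04010 = 0.1362
β_Holloway = 0.06946 / 0.04010 = 1.7322
β_Renshaw = 0.04760 / 0.04010 = 1.1870
β_Arden = 0.06742 / 0.04010 = 1.6813
β_Jessop = 0.05248 / 0.04010 = 1.3087
β_P = Σ w_i β_i = 0.23×0.1362 + 0.13×1.7322 + 0.16×1.1870 + 0.11×1.6813 + 0.37×1.3087 = 1.1156
E(R_P) = R_f + β_P × MRP = 1.5% + 1.1156 × 5.7% = 7.86%

7.86%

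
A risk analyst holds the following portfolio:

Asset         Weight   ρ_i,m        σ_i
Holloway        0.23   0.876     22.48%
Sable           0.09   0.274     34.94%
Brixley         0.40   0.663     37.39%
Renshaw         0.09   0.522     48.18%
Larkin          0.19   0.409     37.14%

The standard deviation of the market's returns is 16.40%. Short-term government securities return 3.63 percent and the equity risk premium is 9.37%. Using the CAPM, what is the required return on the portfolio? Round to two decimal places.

15.32%

β_Holloway = 0.876 × 22.48% / 16.40% = 1.2008
β_Sable = 0.274 × 34.94% / 16.40% = 0.5838
β_Brixley = 0.663 × 37.39% / 16.40% = 1.5116
β_Renshaw = 0.522 × 48.18% / 16.40% = 1.5335
β_Larkin = 0.409 × 37.14% / 16.40% = 0.9262
β_P = Σ w_i β_i = 0.23×1.2008 + 0.09×0.5838 + 0.40×1.5116 + 0.09×1.5335 + 0.19×0.9262 = 1.2474
E(R_P) = R_f + β_P × MRP = 3.63% + 1.2474 × 9.37% = 15.32%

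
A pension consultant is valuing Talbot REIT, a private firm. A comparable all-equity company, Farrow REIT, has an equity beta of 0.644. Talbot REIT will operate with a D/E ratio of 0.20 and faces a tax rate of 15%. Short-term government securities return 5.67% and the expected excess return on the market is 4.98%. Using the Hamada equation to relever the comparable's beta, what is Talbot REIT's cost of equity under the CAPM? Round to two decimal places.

β_L = β_U × [1 + (1 − t)(D/E)] = 0.644 × [1 + (1 − 0.15) × 0.20]
    = 0.644 × [1 + 0.85 × 0.20] = 0.644 × 1.1700 = 0.7535
E(R) = R_f + β_L × MRP = 5.67% + 0.7535 × 4.98% = 9.42%

9.42%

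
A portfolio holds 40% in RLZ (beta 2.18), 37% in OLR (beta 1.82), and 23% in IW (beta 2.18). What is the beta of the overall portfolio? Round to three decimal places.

2.047

β_P = Σ w_i β_i = 0.40×2.18 + 0.37×1.82 + 0.23×2.18 = 2.0468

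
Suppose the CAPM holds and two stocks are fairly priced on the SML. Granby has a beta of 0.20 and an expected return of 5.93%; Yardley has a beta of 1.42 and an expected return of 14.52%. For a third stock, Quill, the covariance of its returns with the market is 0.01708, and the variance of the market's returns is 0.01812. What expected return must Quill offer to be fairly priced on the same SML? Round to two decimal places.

11.16%

MRP = (14.52% − 5.93%) / (1.42 − 0.20) = 7.0410%
R_f = 5.93% − 0.20 × 7.0410% = 4.5218%
β_Quill = Cov / Var(R_m) = 0.01708 / 0.01812 = 0.9426
E(R_Quill) = R_f + β × MRP = 4.5218% + 0.9426 × 7.0410% = 11.16%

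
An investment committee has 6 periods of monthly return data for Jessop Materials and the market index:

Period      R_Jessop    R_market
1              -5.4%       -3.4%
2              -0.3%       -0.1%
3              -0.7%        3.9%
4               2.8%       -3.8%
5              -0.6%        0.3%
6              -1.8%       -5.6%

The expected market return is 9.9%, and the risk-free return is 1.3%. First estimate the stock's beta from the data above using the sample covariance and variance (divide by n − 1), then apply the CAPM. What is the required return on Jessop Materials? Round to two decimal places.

2.19%

Mean R_i = (-5.4 − 0.3 − 0.7 + 2.8 − 0.6 − 1.8) / 6 = -1.0000%
Mean R_m = (-3.4 − 0.1 + 3.9 − 3.8 + 0.3 − 5.6) / 6 = -1.4500%
Σ(R_i − R̄_i)(R_m − R̄_m) = 6.2200  ⇒  Cov = 6.2200 / 5 = 1.2440
Σ(R_m − R̄_m)² = 60.0550  ⇒  Var(R_m) = 60.0550 / 5 = 12.0110
β = Cov / Var(R_m) = 1.2440 / 12.0110 = 0.1036
MRP = 9.9% − 1.3% = 8.60%
E(R) = R_f + β × MRP = 1.3% + 0.1036 × 8.6% = 2.19%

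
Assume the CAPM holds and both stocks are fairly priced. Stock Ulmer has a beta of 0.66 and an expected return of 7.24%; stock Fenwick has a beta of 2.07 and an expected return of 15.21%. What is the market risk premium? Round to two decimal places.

Both satisfy E(R) = R_f + β·MRP, so the slope of the SML is
MRP = (15.21% − 7.24%) / (2.07 − 0.66) = 7.97% / 1.41 = 5.6525%

5.65%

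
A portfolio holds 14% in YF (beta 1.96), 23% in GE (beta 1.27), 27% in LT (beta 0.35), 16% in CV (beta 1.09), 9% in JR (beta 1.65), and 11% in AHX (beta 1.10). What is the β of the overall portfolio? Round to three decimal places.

β_P = Σ w_i β_i = 0.14×1.96 + 0.23×1.27 + 0.27×0.35 + 0.16×1.09 + 0.09×1.65 + 0.11×1.10 = 1.1049

1.105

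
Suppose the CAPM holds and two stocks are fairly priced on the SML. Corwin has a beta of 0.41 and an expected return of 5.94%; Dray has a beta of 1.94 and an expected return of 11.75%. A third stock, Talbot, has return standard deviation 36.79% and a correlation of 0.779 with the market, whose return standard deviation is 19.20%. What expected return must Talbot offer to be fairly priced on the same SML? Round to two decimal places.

10.05%

MRP = (11.75% − 5.94%) / (1.94 − 0.41) = 3.7974%
R_f = 5.94% − 0.41 × 3.7974% = 4.3831%
β_Talbot = ρ·σ_i/σ_m = 0.779 × 36.79 / 19.20 = 1.4927
E(R_Talbot) = R_f + β × MRP = 4.3831% + 1.4927 × 3.7974% = 10.05%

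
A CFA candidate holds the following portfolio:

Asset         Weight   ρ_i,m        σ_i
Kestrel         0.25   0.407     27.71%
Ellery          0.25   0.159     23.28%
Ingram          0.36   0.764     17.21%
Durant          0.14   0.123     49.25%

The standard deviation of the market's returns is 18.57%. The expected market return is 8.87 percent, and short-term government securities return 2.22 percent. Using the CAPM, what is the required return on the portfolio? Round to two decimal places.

5.56%

β_Kestrel = 0.407 × 27.71% / 18.57% = 0.6073
β_Ellery = 0.159 × 23.28% / 18.57% = 0.1993
β_Ingram = 0.764 × 17.21% / 18.57% = 0.7080
β_Durant = 0.123 × 49.25% / 18.57% = 0.3262
β_P = Σ w_i β_i = 0.25×0.6073 + 0.25×0.1993 + 0.36×0.7080 + 0.14×0.3262 = 0.5022
MRP = 8.87% − 2.22% = 6.65%
E(R_P) = R_f + β_P × MRP = 2.22% + 0.5022 × 6.65% = 5.56%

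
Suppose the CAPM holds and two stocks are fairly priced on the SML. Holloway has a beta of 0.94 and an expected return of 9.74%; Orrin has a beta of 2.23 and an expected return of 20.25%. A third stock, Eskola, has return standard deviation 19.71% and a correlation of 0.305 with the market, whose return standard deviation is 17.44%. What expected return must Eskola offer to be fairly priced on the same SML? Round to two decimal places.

4.89%

MRP = (20.25% − 9.74%) / (2.23 − 0.94) = 8.1473%
R_f = 9.74% − 0.94 × 8.1473% = 2.0815%
β_Eskola = ρ·σ_i/σ_m = 0.305 × 19.71 / 17.44 = 0.3447
E(R_Eskola) = R_f + β × MRP = 2.0815% + 0.3447 × 8.1473% = 4.89%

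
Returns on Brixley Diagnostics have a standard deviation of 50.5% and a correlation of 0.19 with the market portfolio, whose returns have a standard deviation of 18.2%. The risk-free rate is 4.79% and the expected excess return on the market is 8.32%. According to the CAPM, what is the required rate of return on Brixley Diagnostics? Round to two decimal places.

β = ρ × σ_i / σ_m = 0.19 × 50.5% / 18.2% = 0.5272
E(R) = 4.79% + 0.5272 × 8.32% = 9.18%

9.18%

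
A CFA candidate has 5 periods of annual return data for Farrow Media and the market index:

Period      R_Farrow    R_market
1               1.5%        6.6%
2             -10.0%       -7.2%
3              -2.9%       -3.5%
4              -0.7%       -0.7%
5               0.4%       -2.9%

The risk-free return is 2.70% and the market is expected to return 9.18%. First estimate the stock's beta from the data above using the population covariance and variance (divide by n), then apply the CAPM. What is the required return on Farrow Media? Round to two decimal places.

7.24%

Mean R_i = (1.5 − 10.0 − 2.9 − 0.7 + 0.4) / 5 = -2.3400%
Mean R_m = (6.6 − 7.2 − 3.5 − 0.7 − 2.9) / 5 = -1.5400%
Σ(R_i − R̄_i)(R_m − R̄_m) = 73.3620  ⇒  Cov = 73.3620 / 5 = 14.6724
Σ(R_m − R̄_m)² = 104.6920  ⇒  Var(R_m) = 104.6920 / 5 = 20.9384
β = Cov / Var(R_m) = 14.6724 / 20.9384 = 0.7007
MRP = 9.18% − 2.70% = 6.48%
E(R) = R_f + β × MRP = 2.70% + 0.7007 × 6.48% = 7.24%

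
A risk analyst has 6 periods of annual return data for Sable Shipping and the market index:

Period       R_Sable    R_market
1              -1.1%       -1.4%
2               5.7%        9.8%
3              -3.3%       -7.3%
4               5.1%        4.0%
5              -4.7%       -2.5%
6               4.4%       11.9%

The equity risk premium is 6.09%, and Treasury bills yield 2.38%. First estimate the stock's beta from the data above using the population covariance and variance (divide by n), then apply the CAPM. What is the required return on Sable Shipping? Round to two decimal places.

Mean R_i = (-1.1 + 5.7 − 3.3 + 5.1 − 4.7 + 4.4) / 6 = 1.0167%
Mean R_m = (-1.4 + 9.8 − 7.3 + 4.0 − 2.5 + 11.9) / 6 = 2.4167%
Σ(R_i − R̄_i)(R_m − R̄_m) = 151.2583  ⇒  Cov = 151.2583 / 6 = 25.2097
Σ(R_m − R̄_m)² = 280.1083  ⇒  Var(R_m) = 280.1083 / 6 = 46.6847
β = Cov / Var(R_m) = 25.2097 / 46.6847 = 0.5400
E(R) = R_f + β × MRP = 2.38% + 0.5400 × 6.09% = 5.67%

5.67%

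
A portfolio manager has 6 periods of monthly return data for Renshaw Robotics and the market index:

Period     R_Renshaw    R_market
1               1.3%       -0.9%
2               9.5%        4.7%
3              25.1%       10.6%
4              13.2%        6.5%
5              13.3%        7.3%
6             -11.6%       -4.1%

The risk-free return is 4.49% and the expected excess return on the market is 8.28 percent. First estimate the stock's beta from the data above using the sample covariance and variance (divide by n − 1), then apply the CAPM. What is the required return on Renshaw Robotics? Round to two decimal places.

Mean R_i = (1.3 + 9.5 + 25.1 + 13.2 + 13.3 − 11.6) / 6 = 8.4667%
Mean R_m = (-0.9 + 4.7 + 10.6 + 6.5 + 7.3 − 4.1) / 6 = 4.0167%
Σ(R_i − R̄_i)(R_m − R̄_m) = 335.9433  ⇒  Cov = 335.9433 / 5 = 67.1887
Σ(R_m − R̄_m)² = 150.8083  ⇒  Var(R_m) = 150.8083 / 5 = 30.1617
β = Cov / Var(R_m) = 67.1887 / 30.1617 = 2.2276
E(R) = R_f + β × MRP = 4.49% + 2.2276 × 8.28% = 22.93%

22.93%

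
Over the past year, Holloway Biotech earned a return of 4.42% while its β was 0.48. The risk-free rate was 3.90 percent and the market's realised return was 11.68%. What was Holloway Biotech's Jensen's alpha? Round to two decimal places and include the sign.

-3.21%

Market excess return = 11.68% − 3.90% = 7.78%
CAPM benchmark = R_f + β(R_m − R_f) = 3.90% + 0.48 × 7.78% = 7.6344%
α = actual − benchmark = 4.42% − 7.6344% = -3.21%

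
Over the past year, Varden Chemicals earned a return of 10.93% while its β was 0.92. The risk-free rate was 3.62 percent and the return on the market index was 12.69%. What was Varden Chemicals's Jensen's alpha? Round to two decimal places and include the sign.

-1.03%

Market excess return = 12.69% − 3.62% = 9.07%
CAPM benchmark = R_f + β(R_m − R_f) = 3.62% + 0.92 × 9.07% = 11.9644%
α = actual − benchmark = 10.93% − 11.9644% = -1.03%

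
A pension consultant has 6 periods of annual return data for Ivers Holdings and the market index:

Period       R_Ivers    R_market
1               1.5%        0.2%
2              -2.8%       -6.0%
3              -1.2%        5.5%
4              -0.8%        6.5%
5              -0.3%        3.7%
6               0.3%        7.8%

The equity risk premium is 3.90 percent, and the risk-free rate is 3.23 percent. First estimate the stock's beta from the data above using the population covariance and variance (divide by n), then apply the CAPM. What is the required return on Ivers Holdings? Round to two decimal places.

Mean R_i = (1.5 − 2.8 − 1.2 − 0.8 − 0.3 + 0.3) / 6 = -0.5500%
Mean R_m = (0.2 − 6.0 + 5.5 + 6.5 + 3.7 + 7.8) / 6 = 2.9500%
Σ(R_i − R̄_i)(R_m − R̄_m) = 16.2650  ⇒  Cov = 16.2650 / 6 = 2.7108
Σ(R_m − R̄_m)² = 130.8550  ⇒  Var(R_m) = 130.8550 / 6 = 21.8092
β = Cov / Var(R_m) = 2.7108 / 21.8092 = 0.1243
E(R) = R_f + β × MRP = 3.23% + 0.1243 × 3.90% = 3.71%

3.71%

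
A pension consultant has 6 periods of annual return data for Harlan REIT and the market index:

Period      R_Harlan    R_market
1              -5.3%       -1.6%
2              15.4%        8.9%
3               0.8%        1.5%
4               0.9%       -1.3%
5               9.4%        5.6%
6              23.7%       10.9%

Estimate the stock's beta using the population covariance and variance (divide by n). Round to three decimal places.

Mean R_i = (-5.3 + 15.4 + 0.8 + 0.9 + 9.4 + 23.7) / 6 = 7.4833%
Mean R_m = (-1.6 + 8.9 + 1.5 − 1.3 + 5.6 + 10.9) / 6 = 4.0000%
Σ(R_i − R̄_i)(R_m − R̄_m) = 276.9400  ⇒  Cov = 276.9400 / 6 = 46.1567
Σ(R_m − R̄_m)² = 139.8800  ⇒  Var(R_m) = 139.8800 / 6 = 23.3133
β = Cov / Var(R_m) = 46.1567 / 23.3133 = 1.9798

1.980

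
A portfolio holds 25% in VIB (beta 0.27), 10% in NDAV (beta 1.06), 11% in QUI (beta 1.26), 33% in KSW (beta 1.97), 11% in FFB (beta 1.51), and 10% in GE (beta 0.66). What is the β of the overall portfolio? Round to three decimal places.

β_P = Σ w_i β_i = 0.25×0.27 + 0.10×1.06 + 0.11×1.26 + 0.33×1.97 + 0.11×1.51 + 0.10×0.66 = 1.1943

1.194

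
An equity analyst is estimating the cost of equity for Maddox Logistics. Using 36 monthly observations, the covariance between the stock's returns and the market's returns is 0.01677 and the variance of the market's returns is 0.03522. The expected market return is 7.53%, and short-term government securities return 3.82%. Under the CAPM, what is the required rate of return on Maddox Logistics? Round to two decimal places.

β = Cov(R_i, R_m) / Var(R_m) = 0.01677 / 0.03522 = 0.4761
MRP = 7.53% − 3.82% = 3.71%
E(R) = R_f + β × MRP = 3.82% + 0.4761 × 3.71% = 5.59%

5.59%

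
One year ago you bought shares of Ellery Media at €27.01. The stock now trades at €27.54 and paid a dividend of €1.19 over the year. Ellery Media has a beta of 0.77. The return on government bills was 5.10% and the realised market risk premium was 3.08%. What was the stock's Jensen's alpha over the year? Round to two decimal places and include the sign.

-1.10%

Realised HPR = (P1 + D1 − P0) / P0 = (27.54 + 1.19 − 27.01) / 27.01 = 1.72 / 27.01 = 6.3680%
CAPM required = R_f + β·MRP = 5.10% + 0.77 × 3.08% = 7.4716%
α = realised − required = 6.3680% − 7.4716% = -1.10%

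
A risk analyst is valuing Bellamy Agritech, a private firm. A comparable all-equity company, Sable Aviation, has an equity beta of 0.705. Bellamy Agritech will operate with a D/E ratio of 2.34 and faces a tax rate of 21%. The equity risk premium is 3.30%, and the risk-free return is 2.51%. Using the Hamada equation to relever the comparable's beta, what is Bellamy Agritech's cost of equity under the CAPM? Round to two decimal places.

β_L = β_U × [1 + (1 − t)(D/E)] = 0.705 × [1 + (1 − 0.21) × 2.34]
    = 0.705 × [1 + 0.79 × 2.34] = 0.705 × 2.8486 = 2.0083
E(R) = R_f + β_L × MRP = 2.51% + 2.0083 × 3.30% = 9.14%

9.14%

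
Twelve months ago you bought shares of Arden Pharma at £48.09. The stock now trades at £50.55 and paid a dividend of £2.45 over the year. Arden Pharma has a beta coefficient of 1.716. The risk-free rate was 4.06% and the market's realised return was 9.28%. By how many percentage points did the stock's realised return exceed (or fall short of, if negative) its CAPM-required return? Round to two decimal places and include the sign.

-2.81%

Realised HPR = (P1 + D1 − P0) / P0 = (50.55 + 2.45 − 48.09) / 48.09 = 4.91 / 48.09 = 10.2100%
MRP = 9.28% − 4.06% = 5.22%
CAPM required = R_f + β·MRP = 4.06% + 1.716 × 5.22% = 13.01752%
α = realised − required = 10.2100% − 13.01752% = -2.81%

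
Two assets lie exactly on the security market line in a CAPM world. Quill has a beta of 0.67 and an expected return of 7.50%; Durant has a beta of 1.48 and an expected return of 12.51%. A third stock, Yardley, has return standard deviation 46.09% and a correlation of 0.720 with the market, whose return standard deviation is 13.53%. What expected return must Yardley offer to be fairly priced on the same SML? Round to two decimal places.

18.53%

MRP = (12.51% − 7.50%) / (1.48 − 0.67) = 6.1852%
R_f = 7.50% − 0.67 × 6.1852% = 3.3559%
β_Yardley = ρ·σ_i/σ_m = 0.720 × 46.09 / 13.53 = 2.4527
E(R_Yardley) = R_f + β × MRP = 3.3559% + 2.4527 × 6.1852% = 18.53%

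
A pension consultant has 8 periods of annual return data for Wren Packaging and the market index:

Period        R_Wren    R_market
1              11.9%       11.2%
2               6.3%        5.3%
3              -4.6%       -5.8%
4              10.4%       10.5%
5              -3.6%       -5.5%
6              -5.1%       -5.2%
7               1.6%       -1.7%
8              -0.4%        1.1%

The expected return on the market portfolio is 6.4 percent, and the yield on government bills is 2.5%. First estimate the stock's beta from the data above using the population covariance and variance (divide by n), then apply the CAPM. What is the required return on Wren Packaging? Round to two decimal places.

6.16%

Mean R_i = (11.9 + 6.3 − 4.6 + 10.4 − 3.6 − 5.1 + 1.6 − 0.4) / 8 = 2.0625%
Mean R_m = (11.2 + 5.3 − 5.8 + 10.5 − 5.5 − 5.2 − 1.7 + 1.1) / 8 = 1.2375%
Σ(R_i − R̄_i)(R_m − R̄_m) = 325.2913  ⇒  Cov = 325.2913 / 8 = 40.6614
Σ(R_m − R̄_m)² = 346.5588  ⇒  Var(R_m) = 346.5588 / 8 = 43.3199
β = Cov / Var(R_m) = 40.6614 / 43.3199 = 0.9386
MRP = 6.4% − 2.5% = 3.90%
E(R) = R_f + β × MRP = 2.5% + 0.9386 × 3.9% = 6.16%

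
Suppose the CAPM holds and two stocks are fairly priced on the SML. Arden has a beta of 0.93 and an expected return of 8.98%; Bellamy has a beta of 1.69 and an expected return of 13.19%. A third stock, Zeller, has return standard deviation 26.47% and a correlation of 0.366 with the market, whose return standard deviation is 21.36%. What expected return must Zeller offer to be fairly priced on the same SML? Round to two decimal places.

MRP = (13.19% − 8.98%) / (1.69 − 0.93) = 5.5395%
R_f = 8.98% − 0.93 × 5.5395% = 3.8283%
β_Zeller = ρ·σ_i/σ_m = 0.366 × 26.47 / 21.36 = 0.4536
E(R_Zeller) = R_f + β × MRP = 3.8283% + 0.4536 × 5.5395% = 6.34%

6.34%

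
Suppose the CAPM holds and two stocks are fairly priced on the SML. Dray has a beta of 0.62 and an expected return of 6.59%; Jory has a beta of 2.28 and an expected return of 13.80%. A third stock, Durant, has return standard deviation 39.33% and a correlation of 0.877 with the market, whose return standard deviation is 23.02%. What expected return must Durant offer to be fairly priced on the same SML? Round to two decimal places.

MRP = (13.80% − 6.59%) / (2.28 − 0.62) = 4.3434%
R_f = 6.59% − 0.62 × 4.3434% = 3.8971%
β_Durant = ρ·σ_i/σ_m = 0.877 × 39.33 / 23.02 = 1.4984
E(R_Durant) = R_f + β × MRP = 3.8971% + 1.4984 × 4.3434% = 10.41%

10.41%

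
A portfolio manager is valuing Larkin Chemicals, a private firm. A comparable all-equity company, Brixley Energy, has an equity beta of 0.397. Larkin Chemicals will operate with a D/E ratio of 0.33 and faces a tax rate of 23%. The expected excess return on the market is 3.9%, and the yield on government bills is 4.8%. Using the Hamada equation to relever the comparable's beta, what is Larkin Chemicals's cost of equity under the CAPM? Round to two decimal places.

6.74%

β_L = β_U × [1 + (1 − t)(D/E)] = 0.397 × [1 + (1 − 0.23) × 0.33]
    = 0.397 × [1 + 0.77 × 0.33] = 0.397 × 1.2541 = 0.4979
E(R) = R_f + β_L × MRP = 4.8% + 0.4979 × 3.9% = 6.74%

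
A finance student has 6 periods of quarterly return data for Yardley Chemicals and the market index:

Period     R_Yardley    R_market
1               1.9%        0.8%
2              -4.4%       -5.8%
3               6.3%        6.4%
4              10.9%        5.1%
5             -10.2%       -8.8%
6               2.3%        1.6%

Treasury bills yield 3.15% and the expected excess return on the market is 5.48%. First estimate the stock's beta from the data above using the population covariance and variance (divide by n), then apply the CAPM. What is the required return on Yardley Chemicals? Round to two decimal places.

Mean R_i = (1.9 − 4.4 + 6.3 + 10.9 − 10.2 + 2.3) / 6 = 1.1333%
Mean R_m = (0.8 − 5.8 + 6.4 + 5.1 − 8.8 + 1.6) / 6 = -0.1167%
Σ(R_i − R̄_i)(R_m − R̄_m) = 217.1833  ⇒  Cov = 217.1833 / 6 = 36.1972
Σ(R_m − R̄_m)² = 181.1683  ⇒  Var(R_m) = 181.1683 / 6 = 30.1947
β = Cov / Var(R_m) = 36.1972 / 30.1947 = 1.1988
E(R) = R_f + β × MRP = 3.15% + 1.1988 × 5.48% = 9.72%

9.72%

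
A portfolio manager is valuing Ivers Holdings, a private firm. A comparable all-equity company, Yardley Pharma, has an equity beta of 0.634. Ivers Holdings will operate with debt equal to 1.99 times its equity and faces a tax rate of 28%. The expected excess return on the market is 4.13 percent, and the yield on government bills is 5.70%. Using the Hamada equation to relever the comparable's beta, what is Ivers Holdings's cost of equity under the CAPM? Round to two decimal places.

12.07%

β_L = β_U × [1 + (1 − t)(D/E)] = 0.634 × [1 + (1 − 0.28) × 1.99]
    = 0.634 × [1 + 0.72 × 1.99] = 0.634 × 2.4328 = 1.5424
E(R) = R_f + β_L × MRP = 5.70% + 1.5424 × 4.13% = 12.07%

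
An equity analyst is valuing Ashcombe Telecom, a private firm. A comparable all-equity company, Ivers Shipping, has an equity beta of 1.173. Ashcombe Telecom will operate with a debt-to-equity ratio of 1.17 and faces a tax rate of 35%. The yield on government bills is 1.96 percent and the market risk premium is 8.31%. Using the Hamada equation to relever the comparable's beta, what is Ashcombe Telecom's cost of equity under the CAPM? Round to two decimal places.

β_L = β_U × [1 + (1 − t)(D/E)] = 1.173 × [1 + (1 − 0.35) × 1.17]
    = 1.173 × [1 + 0.65 × 1.17] = 1.173 × 1.7605 = 2.0651
E(R) = R_f + β_L × MRP = 1.96% + 2.0651 × 8.31% = 19.12%

19.12%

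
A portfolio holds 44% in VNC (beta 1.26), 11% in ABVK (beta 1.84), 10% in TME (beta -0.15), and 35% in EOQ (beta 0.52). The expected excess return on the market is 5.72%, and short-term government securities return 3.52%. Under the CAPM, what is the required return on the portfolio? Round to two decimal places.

β_P = Σ w_i β_i = 0.44×1.26 + 0.11×1.84 + 0.10×-0.15 + 0.35×0.52 = 0.9238
E(R_P) = R_f + β_P × MRP = 3.52% + 0.9238 × 5.72% = 8.80%

8.80%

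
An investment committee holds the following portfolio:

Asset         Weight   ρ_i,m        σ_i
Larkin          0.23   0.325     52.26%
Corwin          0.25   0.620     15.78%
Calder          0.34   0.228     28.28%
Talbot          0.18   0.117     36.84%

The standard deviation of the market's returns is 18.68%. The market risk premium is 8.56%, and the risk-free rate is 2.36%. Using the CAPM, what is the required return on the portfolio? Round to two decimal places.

β_Larkin = 0.325 × 52.26% / 18.68% = 0.9092
β_Corwin = 0.620 × 15.78% / 18.68% = 0.5237
β_Calder = 0.228 × 28.28% / 18.68% = 0.3452
β_Talbot = 0.117 × 36.84% / 18.68% = 0.2307
β_P = Σ w_i β_i = 0.23×0.9092 + 0.25×0.5237 + 0.34×0.3452 + 0.18×0.2307 = 0.4989
E(R_P) = R_f + β_P × MRP = 2.36% + 0.4989 × 8.56% = 6.63%

6.63%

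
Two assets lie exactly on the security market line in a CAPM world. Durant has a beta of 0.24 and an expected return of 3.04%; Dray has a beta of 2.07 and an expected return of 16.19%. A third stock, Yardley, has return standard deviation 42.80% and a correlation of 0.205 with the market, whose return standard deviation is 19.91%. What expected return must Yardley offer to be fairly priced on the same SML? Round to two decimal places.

4.48%

MRP = (16.19% − 3.04%) / (2.07 − 0.24) = 7.1858%
R_f = 3.04% − 0.24 × 7.1858% = 1.3154%
β_Yardley = ρ·σ_i/σ_m = 0.205 × 42.80 / 19.91 = 0.4407
E(R_Yardley) = R_f + β × MRP = 1.3154% + 0.4407 × 7.1858% = 4.48%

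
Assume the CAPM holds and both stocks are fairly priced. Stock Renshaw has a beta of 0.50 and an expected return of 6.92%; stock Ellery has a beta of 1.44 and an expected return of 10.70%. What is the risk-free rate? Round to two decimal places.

4.91%

Both satisfy E(R) = R_f + β·MRP, so the slope of the SML is
MRP = (10.70% − 6.92%) / (1.44 − 0.50) = 3.78% / 0.94 = 4.0213%
R_f = E(R_Renshaw) − β_Renshaw·MRP = 6.92% − 0.50 × 4.0213% = 4.9094%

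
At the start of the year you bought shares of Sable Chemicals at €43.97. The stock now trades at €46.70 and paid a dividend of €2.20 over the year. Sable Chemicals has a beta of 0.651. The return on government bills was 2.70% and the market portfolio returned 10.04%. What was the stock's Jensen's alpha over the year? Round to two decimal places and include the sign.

Realised HPR = (P1 + D1 − P0) / P0 = (46.70 + 2.20 − 43.97) / 43.97 = 4.93 / 43.97 = 11.2122%
MRP = 10.04% − 2.70% = 7.34%
CAPM required = R_f + β·MRP = 2.70% + 0.651 × 7.34% = 7.47834%
α = realised − required = 11.2122% − 7.47834% = +3.73%

+3.73%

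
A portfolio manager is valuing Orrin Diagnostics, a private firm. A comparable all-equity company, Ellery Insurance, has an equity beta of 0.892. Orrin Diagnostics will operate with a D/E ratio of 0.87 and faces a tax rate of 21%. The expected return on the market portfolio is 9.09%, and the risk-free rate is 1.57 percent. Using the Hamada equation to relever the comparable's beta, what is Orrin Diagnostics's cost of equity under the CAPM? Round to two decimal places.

12.89%

β_L = β_U × [1 + (1 − t)(D/E)] = 0.892 × [1 + (1 − 0.21) × 0.87]
    = 0.892 × [1 + 0.79 × 0.87] = 0.892 × 1.6873 = 1.5051
MRP = 9.09% − 1.57% = 7.52%
E(R) = R_f + β_L × MRP = 1.57% + 1.5051 × 7.52% = 12.89%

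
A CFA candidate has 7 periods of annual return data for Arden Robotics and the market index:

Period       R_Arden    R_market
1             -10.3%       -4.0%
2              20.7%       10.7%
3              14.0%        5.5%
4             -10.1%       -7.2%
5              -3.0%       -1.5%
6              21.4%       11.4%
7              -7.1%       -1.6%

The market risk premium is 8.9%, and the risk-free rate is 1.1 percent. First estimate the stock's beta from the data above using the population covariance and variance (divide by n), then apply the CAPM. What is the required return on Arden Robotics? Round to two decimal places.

Mean R_i = (-10.3 + 20.7 + 14.0 − 10.1 − 3.0 + 21.4 − 7.1) / 7 = 3.6571%
Mean R_m = (-4.0 + 10.7 + 5.5 − 7.2 − 1.5 + 11.4 − 1.6) / 7 = 1.9000%
Σ(R_i − R̄_i)(R_m − R̄_m) = 623.5900  ⇒  Cov = 623.5900 / 7 = 89.0843
Σ(R_m − R̄_m)² = 322.0800  ⇒  Var(R_m) = 322.0800 / 7 = 46.0114
β = Cov / Var(R_m) = 89.0843 / 46.0114 = 1.9361
E(R) = R_f + β × MRP = 1.1% + 1.9361 × 8.9% = 18.33%

18.33%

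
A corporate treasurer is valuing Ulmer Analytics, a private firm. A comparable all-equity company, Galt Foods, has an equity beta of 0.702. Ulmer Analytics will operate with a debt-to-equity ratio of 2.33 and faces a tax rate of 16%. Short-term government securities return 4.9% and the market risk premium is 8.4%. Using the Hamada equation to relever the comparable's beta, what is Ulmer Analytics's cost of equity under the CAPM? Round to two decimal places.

22.34%

β_L = β_U × [1 + (1 − t)(D/E)] = 0.702 × [1 + (1 − 0.16) × 2.33]
    = 0.702 × [1 + 0.84 × 2.33] = 0.702 × 2.9572 = 2.0760
E(R) = R_f + β_L × MRP = 4.9% + 2.0760 × 8.4% = 22.34%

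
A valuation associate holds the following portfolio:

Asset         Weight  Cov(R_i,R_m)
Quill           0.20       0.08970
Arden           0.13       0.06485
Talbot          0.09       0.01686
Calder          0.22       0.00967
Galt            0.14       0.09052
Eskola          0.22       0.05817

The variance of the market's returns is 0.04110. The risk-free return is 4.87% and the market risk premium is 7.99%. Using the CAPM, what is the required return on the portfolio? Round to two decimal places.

15.66%

β_Quill = 0.08970 / 0.04110 = 2.1825
β_Arden = 0.06485 / 0.04110 = 1.5779
β_Talbot = 0.01686 / 0.04110 = 0.4102
β_Calder = 0.00967 / 0.04110 = 0.2353
β_Galt = 0.09052 / 0.04110 = 2.2024
β_Eskola = 0.05817 / 0.04110 = 1.4153
β_P = Σ w_i β_i = 0.20×2.1825 + 0.13×1.5779 + 0.09×0.4102 + 0.22×0.2353 + 0.14×2.2024 + 0.22×1.4153 = 1.3500
E(R_P) = R_f + β_P × MRP = 4.87% + 1.3500 × 7.99% = 15.66%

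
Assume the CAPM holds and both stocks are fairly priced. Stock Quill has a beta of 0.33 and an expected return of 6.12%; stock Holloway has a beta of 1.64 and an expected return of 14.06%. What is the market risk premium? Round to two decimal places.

Both satisfy E(R) = R_f + β·MRP, so the slope of the SML is
MRP = (14.06% − 6.12%) / (1.64 − 0.33) = 7.94% / 1.31 = 6.0611%

6.06%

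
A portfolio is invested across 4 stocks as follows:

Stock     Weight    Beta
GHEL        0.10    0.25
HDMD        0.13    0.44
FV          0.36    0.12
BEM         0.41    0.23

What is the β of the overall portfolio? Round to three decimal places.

β_P = Σ w_i β_i = 0.10×0.25 + 0.13×0.44 + 0.36×0.12 + 0.41×0.23 = 0.2197

0.220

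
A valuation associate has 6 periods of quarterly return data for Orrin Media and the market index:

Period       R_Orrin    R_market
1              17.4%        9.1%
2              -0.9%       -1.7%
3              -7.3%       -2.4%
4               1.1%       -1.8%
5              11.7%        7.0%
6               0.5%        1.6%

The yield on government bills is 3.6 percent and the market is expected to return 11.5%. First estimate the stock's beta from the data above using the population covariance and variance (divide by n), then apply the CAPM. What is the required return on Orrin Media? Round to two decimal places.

17.33%

Mean R_i = (17.4 − 0.9 − 7.3 + 1.1 + 11.7 + 0.5) / 6 = 3.7500%
Mean R_m = (9.1 − 1.7 − 2.4 − 1.8 + 7.0 + 1.6) / 6 = 1.9667%
Σ(R_i − R̄_i)(R_m − R̄_m) = 213.8600  ⇒  Cov = 213.8600 / 6 = 35.6433
Σ(R_m − R̄_m)² = 123.0533  ⇒  Var(R_m) = 123.0533 / 6 = 20.5089
β = Cov / Var(R_m) = 35.6433 / 20.5089 = 1.7379
MRP = 11.5% − 3.6% = 7.90%
E(R) = R_f + β × MRP = 3.6% + 1.7379 × 7.9% = 17.33%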